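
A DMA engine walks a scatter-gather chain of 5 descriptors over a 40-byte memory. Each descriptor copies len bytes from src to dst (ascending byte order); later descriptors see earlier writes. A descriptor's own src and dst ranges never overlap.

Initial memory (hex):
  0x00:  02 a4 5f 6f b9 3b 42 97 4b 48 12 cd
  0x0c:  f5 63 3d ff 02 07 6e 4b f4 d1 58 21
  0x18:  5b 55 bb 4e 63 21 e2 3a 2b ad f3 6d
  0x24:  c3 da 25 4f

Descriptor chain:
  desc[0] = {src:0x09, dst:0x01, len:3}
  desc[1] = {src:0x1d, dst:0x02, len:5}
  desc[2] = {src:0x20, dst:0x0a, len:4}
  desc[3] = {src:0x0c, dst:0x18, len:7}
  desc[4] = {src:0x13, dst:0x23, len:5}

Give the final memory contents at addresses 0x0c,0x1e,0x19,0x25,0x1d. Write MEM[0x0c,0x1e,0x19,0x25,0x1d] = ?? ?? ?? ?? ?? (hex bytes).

D0: mem[0x01..0x03] <- [48 12 cd]
D1: mem[0x02..0x06] <- [21 e2 3a 2b ad]
D2: mem[0x0a..0x0d] <- [2b ad f3 6d]
D3: mem[0x18..0x1e] <- [f3 6d 3d ff 02 07 6e]
D4: mem[0x23..0x27] <- [4b f4 d1 58 21]
query mem[0x0c]=0xf3, mem[0x1e]=0x6e, mem[0x19]=0x6d, mem[0x25]=0xd1, mem[0x1d]=0x07

MEM[0x0c,0x1e,0x19,0x25,0x1d] = f3 6e 6d d1 07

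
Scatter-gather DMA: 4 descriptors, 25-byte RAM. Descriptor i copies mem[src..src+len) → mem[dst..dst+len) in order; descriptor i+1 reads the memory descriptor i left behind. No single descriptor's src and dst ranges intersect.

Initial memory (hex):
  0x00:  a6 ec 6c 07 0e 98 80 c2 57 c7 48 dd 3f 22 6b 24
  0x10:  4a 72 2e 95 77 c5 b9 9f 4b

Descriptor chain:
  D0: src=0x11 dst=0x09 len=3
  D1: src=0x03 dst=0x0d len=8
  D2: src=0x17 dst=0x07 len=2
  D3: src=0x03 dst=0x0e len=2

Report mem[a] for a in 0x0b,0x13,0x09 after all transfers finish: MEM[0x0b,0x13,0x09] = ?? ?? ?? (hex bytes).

MEM[0x0b,0x13,0x09] = 95 72 72

[0] 0x11->0x09 len=3 : 72 2e 95
[1] 0x03->0x0d len=8 : 07 0e 98 80 c2 57 72 2e
[2] 0x17->0x07 len=2 : 9f 4b
[3] 0x03->0x0e len=2 : 07 0e
query mem[0x0b]=0x95, mem[0x13]=0x72, mem[0x09]=0x72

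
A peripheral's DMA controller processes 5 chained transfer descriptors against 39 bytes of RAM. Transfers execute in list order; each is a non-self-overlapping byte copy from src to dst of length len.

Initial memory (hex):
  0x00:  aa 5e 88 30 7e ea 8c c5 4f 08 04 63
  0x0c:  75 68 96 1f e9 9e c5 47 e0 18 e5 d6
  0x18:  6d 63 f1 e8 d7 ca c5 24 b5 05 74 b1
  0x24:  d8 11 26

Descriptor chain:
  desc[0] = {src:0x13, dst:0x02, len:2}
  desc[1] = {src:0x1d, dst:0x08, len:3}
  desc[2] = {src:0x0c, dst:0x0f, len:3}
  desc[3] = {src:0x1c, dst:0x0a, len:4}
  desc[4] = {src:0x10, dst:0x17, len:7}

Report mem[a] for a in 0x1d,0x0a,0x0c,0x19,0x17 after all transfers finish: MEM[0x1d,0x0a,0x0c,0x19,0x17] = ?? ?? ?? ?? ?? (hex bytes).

MEM[0x1d,0x0a,0x0c,0x19,0x17] = e5 d7 c5 c5 68

  after D0: wrote 2B at 0x02 = 47e0
  after D1: wrote 3B at 0x08 = cac524
  after D2: wrote 3B at 0x0f = 756896
  after D3: wrote 4B at 0x0a = d7cac524
  after D4: wrote 7B at 0x17 = 6896c547e018e5
query mem[0x1d]=0xe5, mem[0x0a]=0xd7, mem[0x0c]=0xc5, mem[0x19]=0xc5, mem[0x17]=0x68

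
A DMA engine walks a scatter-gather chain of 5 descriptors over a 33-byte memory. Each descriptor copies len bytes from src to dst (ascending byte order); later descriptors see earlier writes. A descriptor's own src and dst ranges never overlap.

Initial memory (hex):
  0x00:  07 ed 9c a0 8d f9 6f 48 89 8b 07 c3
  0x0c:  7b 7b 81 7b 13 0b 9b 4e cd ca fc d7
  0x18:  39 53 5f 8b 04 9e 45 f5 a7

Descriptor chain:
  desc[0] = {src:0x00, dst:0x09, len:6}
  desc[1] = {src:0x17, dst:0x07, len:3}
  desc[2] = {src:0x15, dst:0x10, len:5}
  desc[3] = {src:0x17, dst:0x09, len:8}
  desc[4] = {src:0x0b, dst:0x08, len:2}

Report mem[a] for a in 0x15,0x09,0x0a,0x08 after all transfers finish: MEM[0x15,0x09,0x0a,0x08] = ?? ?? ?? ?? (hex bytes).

MEM[0x15,0x09,0x0a,0x08] = ca 5f 39 53

  after D0: wrote 6B at 0x09 = 07ed9ca08df9
  after D1: wrote 3B at 0x07 = d73953
  after D2: wrote 5B at 0x10 = cafcd73953
  after D3: wrote 8B at 0x09 = d739535f8b049e45
  after D4: wrote 2B at 0x08 = 535f
query mem[0x15]=0xca, mem[0x09]=0x5f, mem[0x0a]=0x39, mem[0x08]=0x53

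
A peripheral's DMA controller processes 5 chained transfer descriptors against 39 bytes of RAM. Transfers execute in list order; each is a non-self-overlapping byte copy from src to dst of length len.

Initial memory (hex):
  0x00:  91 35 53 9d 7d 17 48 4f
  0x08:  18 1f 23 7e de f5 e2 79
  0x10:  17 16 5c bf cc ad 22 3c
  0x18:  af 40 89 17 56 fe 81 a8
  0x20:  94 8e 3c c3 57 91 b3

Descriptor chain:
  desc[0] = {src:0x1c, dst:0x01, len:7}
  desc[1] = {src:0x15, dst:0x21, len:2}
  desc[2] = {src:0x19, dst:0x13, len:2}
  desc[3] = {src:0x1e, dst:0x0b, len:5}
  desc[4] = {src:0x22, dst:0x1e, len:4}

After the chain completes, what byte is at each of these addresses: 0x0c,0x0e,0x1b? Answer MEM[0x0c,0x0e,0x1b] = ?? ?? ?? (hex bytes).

D0: mem[0x01..0x07] <- [56 fe 81 a8 94 8e 3c]
D1: mem[0x21..0x22] <- [ad 22]
D2: mem[0x13..0x14] <- [40 89]
D3: mem[0x0b..0x0f] <- [81 a8 94 ad 22]
D4: mem[0x1e..0x21] <- [22 c3 57 91]
query mem[0x0c]=0xa8, mem[0x0e]=0xad, mem[0x1b]=0x17

MEM[0x0c,0x0e,0x1b] = a8 ad 17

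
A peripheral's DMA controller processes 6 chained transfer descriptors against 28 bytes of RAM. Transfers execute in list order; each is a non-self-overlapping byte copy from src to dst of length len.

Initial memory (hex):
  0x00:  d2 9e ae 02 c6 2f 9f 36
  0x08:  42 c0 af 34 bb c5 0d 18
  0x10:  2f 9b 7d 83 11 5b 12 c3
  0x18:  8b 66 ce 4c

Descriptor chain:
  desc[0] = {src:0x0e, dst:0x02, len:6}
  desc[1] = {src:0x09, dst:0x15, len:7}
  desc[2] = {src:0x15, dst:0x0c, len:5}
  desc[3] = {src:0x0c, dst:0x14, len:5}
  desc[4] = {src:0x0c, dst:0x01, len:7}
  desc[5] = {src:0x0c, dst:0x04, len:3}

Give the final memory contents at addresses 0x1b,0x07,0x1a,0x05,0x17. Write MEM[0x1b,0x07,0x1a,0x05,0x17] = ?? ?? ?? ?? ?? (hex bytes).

MEM[0x1b,0x07,0x1a,0x05,0x17] = 18 7d 0d af bb

#0 dst[0x02+6] := {0x0d,0x18,0x2f,0x9b,0x7d,0x83}
#1 dst[0x15+7] := {0xc0,0xaf,0x34,0xbb,0xc5,0x0d,0x18}
#2 dst[0x0c+5] := {0xc0,0xaf,0x34,0xbb,0xc5}
#3 dst[0x14+5] := {0xc0,0xaf,0x34,0xbb,0xc5}
#4 dst[0x01+7] := {0xc0,0xaf,0x34,0xbb,0xc5,0x9b,0x7d}
#5 dst[0x04+3] := {0xc0,0xaf,0x34}
query mem[0x1b]=0x18, mem[0x07]=0x7d, mem[0x1a]=0x0d, mem[0x05]=0xaf, mem[0x17]=0xbb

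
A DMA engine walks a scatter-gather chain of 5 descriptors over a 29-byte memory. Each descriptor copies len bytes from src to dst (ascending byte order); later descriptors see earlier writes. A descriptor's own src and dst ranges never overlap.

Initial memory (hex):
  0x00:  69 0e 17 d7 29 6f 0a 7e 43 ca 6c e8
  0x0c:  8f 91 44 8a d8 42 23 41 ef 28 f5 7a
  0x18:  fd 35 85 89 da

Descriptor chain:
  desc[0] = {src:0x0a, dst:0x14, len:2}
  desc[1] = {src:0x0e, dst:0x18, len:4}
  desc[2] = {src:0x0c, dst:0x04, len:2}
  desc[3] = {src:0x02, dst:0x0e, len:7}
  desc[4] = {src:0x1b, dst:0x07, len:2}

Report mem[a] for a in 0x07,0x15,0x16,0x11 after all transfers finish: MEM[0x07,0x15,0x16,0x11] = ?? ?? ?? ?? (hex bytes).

  after D0: wrote 2B at 0x14 = 6ce8
  after D1: wrote 4B at 0x18 = 448ad842
  after D2: wrote 2B at 0x04 = 8f91
  after D3: wrote 7B at 0x0e = 17d78f910a7e43
  after D4: wrote 2B at 0x07 = 42da
query mem[0x07]=0x42, mem[0x15]=0xe8, mem[0x16]=0xf5, mem[0x11]=0x91

MEM[0x07,0x15,0x16,0x11] = 42 e8 f5 91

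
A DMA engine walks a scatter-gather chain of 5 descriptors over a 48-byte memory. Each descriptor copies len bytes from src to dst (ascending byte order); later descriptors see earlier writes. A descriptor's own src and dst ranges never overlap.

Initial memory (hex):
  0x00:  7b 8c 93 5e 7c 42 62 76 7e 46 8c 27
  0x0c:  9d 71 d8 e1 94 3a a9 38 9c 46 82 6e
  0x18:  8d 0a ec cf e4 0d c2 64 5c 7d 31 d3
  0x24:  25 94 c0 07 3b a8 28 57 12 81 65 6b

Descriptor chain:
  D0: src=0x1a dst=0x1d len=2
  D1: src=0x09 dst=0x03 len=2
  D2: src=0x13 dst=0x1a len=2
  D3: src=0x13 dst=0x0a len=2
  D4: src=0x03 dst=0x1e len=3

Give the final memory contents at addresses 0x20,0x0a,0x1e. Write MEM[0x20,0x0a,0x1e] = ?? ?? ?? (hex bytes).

#0 dst[0x1d+2] := {0xec,0xcf}
#1 dst[0x03+2] := {0x46,0x8c}
#2 dst[0x1a+2] := {0x38,0x9c}
#3 dst[0x0a+2] := {0x38,0x9c}
#4 dst[0x1e+3] := {0x46,0x8c,0x42}
query mem[0x20]=0x42, mem[0x0a]=0x38, mem[0x1e]=0x46

MEM[0x20,0x0a,0x1e] = 42 38 46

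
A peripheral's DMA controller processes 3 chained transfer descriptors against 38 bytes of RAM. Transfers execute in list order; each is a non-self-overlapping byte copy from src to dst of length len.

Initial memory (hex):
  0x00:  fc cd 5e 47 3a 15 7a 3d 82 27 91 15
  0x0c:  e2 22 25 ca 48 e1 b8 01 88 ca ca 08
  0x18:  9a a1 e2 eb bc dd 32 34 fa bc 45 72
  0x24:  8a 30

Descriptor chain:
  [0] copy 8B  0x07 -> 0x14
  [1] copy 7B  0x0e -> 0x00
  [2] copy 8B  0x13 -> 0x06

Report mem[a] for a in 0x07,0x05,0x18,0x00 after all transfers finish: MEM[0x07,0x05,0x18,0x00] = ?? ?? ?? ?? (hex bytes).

MEM[0x07,0x05,0x18,0x00] = 3d 01 15 25

D0: mem[0x14..0x1b] <- [3d 82 27 91 15 e2 22 25]
D1: mem[0x00..0x06] <- [25 ca 48 e1 b8 01 3d]
D2: mem[0x06..0x0d] <- [01 3d 82 27 91 15 e2 22]
query mem[0x07]=0x3d, mem[0x05]=0x01, mem[0x18]=0x15, mem[0x00]=0x25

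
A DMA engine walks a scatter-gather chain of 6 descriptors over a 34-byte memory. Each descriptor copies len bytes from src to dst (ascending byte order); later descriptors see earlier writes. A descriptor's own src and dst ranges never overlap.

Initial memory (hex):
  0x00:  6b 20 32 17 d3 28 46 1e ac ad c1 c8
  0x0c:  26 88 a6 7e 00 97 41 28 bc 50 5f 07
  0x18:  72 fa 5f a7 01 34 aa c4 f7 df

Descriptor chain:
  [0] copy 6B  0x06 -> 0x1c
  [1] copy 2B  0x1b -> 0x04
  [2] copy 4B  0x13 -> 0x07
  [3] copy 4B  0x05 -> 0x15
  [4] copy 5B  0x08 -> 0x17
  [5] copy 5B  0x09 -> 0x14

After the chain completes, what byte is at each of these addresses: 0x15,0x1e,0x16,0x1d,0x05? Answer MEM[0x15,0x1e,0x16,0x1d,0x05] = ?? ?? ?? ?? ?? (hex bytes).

MEM[0x15,0x1e,0x16,0x1d,0x05] = 5f ac c8 1e 46

[0] 0x06->0x1c len=6 : 46 1e ac ad c1 c8
[1] 0x1b->0x04 len=2 : a7 46
[2] 0x13->0x07 len=4 : 28 bc 50 5f
[3] 0x05->0x15 len=4 : 46 46 28 bc
[4] 0x08->0x17 len=5 : bc 50 5f c8 26
[5] 0x09->0x14 len=5 : 50 5f c8 26 88
query mem[0x15]=0x5f, mem[0x1e]=0xac, mem[0x16]=0xc8, mem[0x1d]=0x1e, mem[0x05]=0x46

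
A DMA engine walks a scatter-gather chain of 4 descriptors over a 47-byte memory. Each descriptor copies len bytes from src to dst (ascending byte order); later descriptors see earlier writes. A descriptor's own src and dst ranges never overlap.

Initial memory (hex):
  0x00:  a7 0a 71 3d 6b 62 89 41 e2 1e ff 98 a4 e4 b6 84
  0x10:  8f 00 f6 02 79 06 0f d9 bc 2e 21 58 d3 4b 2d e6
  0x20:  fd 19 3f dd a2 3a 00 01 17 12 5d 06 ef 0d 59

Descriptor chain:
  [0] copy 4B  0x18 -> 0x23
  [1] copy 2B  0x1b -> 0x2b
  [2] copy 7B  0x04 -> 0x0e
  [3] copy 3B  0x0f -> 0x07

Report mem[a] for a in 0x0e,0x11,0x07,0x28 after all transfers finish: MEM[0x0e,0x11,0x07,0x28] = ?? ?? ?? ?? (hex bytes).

MEM[0x0e,0x11,0x07,0x28] = 6b 41 62 17

  after D0: wrote 4B at 0x23 = bc2e2158
  after D1: wrote 2B at 0x2b = 58d3
  after D2: wrote 7B at 0x0e = 6b628941e21eff
  after D3: wrote 3B at 0x07 = 628941
query mem[0x0e]=0x6b, mem[0x11]=0x41, mem[0x07]=0x62, mem[0x28]=0x17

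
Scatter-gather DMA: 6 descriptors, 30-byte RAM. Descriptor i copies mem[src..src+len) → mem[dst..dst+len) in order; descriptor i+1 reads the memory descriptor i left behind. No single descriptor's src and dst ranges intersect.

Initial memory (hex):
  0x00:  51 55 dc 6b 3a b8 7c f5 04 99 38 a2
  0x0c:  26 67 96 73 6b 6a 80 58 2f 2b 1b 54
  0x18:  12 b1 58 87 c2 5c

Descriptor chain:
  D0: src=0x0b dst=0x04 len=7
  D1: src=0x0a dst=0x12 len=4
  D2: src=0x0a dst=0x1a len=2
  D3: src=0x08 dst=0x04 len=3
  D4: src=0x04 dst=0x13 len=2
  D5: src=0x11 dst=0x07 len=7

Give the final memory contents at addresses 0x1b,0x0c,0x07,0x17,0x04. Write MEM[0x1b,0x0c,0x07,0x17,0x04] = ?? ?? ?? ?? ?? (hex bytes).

D0: mem[0x04..0x0a] <- [a2 26 67 96 73 6b 6a]
D1: mem[0x12..0x15] <- [6a a2 26 67]
D2: mem[0x1a..0x1b] <- [6a a2]
D3: mem[0x04..0x06] <- [73 6b 6a]
D4: mem[0x13..0x14] <- [73 6b]
D5: mem[0x07..0x0d] <- [6a 6a 73 6b 67 1b 54]
query mem[0x1b]=0xa2, mem[0x0c]=0x1b, mem[0x07]=0x6a, mem[0x17]=0x54, mem[0x04]=0x73

MEM[0x1b,0x0c,0x07,0x17,0x04] = a2 1b 6a 54 73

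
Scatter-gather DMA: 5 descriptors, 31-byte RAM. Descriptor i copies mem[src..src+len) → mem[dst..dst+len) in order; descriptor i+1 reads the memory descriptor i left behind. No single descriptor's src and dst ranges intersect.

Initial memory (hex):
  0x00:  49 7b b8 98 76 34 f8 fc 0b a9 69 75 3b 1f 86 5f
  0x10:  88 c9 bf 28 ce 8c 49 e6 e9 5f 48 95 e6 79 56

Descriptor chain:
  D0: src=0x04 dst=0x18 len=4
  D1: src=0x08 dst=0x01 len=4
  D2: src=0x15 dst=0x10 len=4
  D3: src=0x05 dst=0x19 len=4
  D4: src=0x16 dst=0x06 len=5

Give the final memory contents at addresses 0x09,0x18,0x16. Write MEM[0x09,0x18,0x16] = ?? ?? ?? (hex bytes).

MEM[0x09,0x18,0x16] = 34 76 49

[0] 0x04->0x18 len=4 : 76 34 f8 fc
[1] 0x08->0x01 len=4 : 0b a9 69 75
[2] 0x15->0x10 len=4 : 8c 49 e6 76
[3] 0x05->0x19 len=4 : 34 f8 fc 0b
[4] 0x16->0x06 len=5 : 49 e6 76 34 f8
query mem[0x09]=0x34, mem[0x18]=0x76, mem[0x16]=0x49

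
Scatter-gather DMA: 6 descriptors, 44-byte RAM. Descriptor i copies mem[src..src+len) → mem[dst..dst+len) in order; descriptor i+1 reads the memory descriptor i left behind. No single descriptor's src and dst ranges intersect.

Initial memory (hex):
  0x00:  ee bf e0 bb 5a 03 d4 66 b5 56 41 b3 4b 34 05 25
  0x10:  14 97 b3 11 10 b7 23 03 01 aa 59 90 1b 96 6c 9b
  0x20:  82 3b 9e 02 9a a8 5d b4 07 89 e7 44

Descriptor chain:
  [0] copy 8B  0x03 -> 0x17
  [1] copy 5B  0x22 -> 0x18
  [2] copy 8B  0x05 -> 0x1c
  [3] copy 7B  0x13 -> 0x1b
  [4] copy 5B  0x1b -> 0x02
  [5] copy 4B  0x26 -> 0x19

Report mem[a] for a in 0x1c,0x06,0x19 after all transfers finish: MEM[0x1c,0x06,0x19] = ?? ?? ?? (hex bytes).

MEM[0x1c,0x06,0x19] = 89 bb 5d

#0 dst[0x17+8] := {0xbb,0x5a,0x03,0xd4,0x66,0xb5,0x56,0x41}
#1 dst[0x18+5] := {0x9e,0x02,0x9a,0xa8,0x5d}
#2 dst[0x1c+8] := {0x03,0xd4,0x66,0xb5,0x56,0x41,0xb3,0x4b}
#3 dst[0x1b+7] := {0x11,0x10,0xb7,0x23,0xbb,0x9e,0x02}
#4 dst[0x02+5] := {0x11,0x10,0xb7,0x23,0xbb}
#5 dst[0x19+4] := {0x5d,0xb4,0x07,0x89}
query mem[0x1c]=0x89, mem[0x06]=0xbb, mem[0x19]=0x5d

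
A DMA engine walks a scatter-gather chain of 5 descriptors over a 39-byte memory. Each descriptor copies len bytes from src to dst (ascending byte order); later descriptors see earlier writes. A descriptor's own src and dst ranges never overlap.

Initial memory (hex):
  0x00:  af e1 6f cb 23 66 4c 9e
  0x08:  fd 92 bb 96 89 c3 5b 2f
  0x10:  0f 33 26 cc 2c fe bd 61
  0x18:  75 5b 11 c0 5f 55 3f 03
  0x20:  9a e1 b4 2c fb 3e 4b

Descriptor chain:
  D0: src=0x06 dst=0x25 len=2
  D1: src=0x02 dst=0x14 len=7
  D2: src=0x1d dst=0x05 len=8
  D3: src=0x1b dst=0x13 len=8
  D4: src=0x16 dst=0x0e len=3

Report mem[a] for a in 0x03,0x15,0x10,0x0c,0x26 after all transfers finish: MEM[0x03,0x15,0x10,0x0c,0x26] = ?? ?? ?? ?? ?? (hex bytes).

[0] 0x06->0x25 len=2 : 4c 9e
[1] 0x02->0x14 len=7 : 6f cb 23 66 4c 9e fd
[2] 0x1d->0x05 len=8 : 55 3f 03 9a e1 b4 2c fb
[3] 0x1b->0x13 len=8 : c0 5f 55 3f 03 9a e1 b4
[4] 0x16->0x0e len=3 : 3f 03 9a
query mem[0x03]=0xcb, mem[0x15]=0x55, mem[0x10]=0x9a, mem[0x0c]=0xfb, mem[0x26]=0x9e

MEM[0x03,0x15,0x10,0x0c,0x26] = cb 55 9a fb 9e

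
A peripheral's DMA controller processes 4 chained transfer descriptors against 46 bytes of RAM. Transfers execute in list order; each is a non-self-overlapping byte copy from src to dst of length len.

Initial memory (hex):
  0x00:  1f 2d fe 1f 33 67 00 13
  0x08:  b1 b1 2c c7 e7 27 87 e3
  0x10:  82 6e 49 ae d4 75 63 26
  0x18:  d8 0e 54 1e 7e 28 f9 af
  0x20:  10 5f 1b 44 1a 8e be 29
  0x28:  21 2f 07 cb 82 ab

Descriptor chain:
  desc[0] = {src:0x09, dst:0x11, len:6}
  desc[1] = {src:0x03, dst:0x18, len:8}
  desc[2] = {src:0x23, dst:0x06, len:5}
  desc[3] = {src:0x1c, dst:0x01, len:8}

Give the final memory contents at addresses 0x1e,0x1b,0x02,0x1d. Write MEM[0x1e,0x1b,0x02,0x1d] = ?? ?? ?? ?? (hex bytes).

#0 dst[0x11+6] := {0xb1,0x2c,0xc7,0xe7,0x27,0x87}
#1 dst[0x18+8] := {0x1f,0x33,0x67,0x00,0x13,0xb1,0xb1,0x2c}
#2 dst[0x06+5] := {0x44,0x1a,0x8e,0xbe,0x29}
#3 dst[0x01+8] := {0x13,0xb1,0xb1,0x2c,0x10,0x5f,0x1b,0x44}
query mem[0x1e]=0xb1, mem[0x1b]=0x00, mem[0x02]=0xb1, mem[0x1d]=0xb1

MEM[0x1e,0x1b,0x02,0x1d] = b1 00 b1 b1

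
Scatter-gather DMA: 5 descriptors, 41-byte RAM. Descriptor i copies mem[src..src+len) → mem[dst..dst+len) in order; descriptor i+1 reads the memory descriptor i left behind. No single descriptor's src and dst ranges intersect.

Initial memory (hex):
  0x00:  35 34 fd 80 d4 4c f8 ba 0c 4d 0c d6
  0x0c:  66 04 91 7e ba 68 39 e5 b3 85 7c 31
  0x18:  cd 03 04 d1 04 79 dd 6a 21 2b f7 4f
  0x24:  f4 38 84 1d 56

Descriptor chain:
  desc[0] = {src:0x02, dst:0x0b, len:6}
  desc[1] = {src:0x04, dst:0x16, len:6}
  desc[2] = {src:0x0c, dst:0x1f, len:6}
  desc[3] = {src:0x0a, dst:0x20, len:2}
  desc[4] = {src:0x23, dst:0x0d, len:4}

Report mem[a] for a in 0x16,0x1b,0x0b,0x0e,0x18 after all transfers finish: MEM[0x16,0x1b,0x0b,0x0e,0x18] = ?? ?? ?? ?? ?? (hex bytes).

[0] 0x02->0x0b len=6 : fd 80 d4 4c f8 ba
[1] 0x04->0x16 len=6 : d4 4c f8 ba 0c 4d
[2] 0x0c->0x1f len=6 : 80 d4 4c f8 ba 68
[3] 0x0a->0x20 len=2 : 0c fd
[4] 0x23->0x0d len=4 : ba 68 38 84
query mem[0x16]=0xd4, mem[0x1b]=0x4d, mem[0x0b]=0xfd, mem[0x0e]=0x68, mem[0x18]=0xf8

MEM[0x16,0x1b,0x0b,0x0e,0x18] = d4 4d fd 68 f8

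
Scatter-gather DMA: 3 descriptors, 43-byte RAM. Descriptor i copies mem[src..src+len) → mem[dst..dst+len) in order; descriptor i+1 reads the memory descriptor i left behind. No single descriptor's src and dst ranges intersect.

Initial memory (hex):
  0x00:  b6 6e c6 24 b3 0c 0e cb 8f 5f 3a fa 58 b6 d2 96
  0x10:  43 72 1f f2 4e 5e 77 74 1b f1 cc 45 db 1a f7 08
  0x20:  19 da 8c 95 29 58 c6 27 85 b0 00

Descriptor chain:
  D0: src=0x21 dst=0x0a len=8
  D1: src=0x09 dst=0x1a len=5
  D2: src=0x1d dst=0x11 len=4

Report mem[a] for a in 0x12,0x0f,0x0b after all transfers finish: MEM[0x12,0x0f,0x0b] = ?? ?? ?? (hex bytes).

MEM[0x12,0x0f,0x0b] = 29 c6 8c

#0 dst[0x0a+8] := {0xda,0x8c,0x95,0x29,0x58,0xc6,0x27,0x85}
#1 dst[0x1a+5] := {0x5f,0xda,0x8c,0x95,0x29}
#2 dst[0x11+4] := {0x95,0x29,0x08,0x19}
query mem[0x12]=0x29, mem[0x0f]=0xc6, mem[0x0b]=0x8c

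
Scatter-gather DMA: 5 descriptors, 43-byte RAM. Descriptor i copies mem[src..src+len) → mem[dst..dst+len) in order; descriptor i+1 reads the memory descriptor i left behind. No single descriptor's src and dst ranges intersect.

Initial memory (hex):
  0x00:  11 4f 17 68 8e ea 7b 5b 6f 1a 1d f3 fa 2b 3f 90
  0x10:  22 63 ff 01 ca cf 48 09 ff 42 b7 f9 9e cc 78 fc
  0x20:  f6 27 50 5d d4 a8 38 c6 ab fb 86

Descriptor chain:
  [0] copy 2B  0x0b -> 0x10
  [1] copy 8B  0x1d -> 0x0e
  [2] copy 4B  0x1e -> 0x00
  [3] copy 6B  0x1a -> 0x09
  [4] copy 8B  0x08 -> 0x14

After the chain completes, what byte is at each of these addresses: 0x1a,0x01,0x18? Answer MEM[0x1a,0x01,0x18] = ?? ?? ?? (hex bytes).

MEM[0x1a,0x01,0x18] = fc fc cc

D0: mem[0x10..0x11] <- [f3 fa]
D1: mem[0x0e..0x15] <- [cc 78 fc f6 27 50 5d d4]
D2: mem[0x00..0x03] <- [78 fc f6 27]
D3: mem[0x09..0x0e] <- [b7 f9 9e cc 78 fc]
D4: mem[0x14..0x1b] <- [6f b7 f9 9e cc 78 fc 78]
query mem[0x1a]=0xfc, mem[0x01]=0xfc, mem[0x18]=0xcc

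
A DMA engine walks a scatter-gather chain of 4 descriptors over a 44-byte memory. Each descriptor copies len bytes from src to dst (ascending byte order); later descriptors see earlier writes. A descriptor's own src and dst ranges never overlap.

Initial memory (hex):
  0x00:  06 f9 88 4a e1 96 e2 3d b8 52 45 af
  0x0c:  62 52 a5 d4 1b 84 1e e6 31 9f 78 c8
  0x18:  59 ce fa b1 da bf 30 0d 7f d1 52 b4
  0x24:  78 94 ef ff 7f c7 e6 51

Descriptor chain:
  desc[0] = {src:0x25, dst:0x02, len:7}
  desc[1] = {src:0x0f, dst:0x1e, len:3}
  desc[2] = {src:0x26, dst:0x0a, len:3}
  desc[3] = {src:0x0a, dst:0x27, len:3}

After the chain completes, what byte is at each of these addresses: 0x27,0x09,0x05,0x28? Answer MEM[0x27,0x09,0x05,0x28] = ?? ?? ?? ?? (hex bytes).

#0 dst[0x02+7] := {0x94,0xef,0xff,0x7f,0xc7,0xe6,0x51}
#1 dst[0x1e+3] := {0xd4,0x1b,0x84}
#2 dst[0x0a+3] := {0xef,0xff,0x7f}
#3 dst[0x27+3] := {0xef,0xff,0x7f}
query mem[0x27]=0xef, mem[0x09]=0x52, mem[0x05]=0x7f, mem[0x28]=0xff

MEM[0x27,0x09,0x05,0x28] = ef 52 7f ff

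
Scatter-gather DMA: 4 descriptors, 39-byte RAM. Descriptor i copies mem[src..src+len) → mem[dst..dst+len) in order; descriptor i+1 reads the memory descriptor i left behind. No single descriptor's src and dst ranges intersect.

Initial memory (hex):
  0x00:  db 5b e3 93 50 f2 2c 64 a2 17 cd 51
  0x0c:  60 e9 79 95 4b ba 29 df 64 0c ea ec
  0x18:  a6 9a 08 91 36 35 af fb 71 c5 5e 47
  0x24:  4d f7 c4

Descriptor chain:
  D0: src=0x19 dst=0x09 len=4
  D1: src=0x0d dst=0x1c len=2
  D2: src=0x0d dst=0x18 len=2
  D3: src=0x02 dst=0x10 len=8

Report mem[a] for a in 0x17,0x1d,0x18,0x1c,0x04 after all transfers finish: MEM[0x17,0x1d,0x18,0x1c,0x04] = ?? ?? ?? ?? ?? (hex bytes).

[0] 0x19->0x09 len=4 : 9a 08 91 36
[1] 0x0d->0x1c len=2 : e9 79
[2] 0x0d->0x18 len=2 : e9 79
[3] 0x02->0x10 len=8 : e3 93 50 f2 2c 64 a2 9a
query mem[0x17]=0x9a, mem[0x1d]=0x79, mem[0x18]=0xe9, mem[0x1c]=0xe9, mem[0x04]=0x50

MEM[0x17,0x1d,0x18,0x1c,0x04] = 9a 79 e9 e9 50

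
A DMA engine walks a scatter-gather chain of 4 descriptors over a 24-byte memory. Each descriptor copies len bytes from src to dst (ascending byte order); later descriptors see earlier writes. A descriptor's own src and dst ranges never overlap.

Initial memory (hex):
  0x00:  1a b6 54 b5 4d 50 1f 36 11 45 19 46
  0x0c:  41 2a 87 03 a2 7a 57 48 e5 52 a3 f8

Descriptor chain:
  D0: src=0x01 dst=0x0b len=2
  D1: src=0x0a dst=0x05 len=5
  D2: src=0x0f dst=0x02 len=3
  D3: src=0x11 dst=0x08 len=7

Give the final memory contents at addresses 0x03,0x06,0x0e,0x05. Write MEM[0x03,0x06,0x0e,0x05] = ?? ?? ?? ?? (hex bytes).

MEM[0x03,0x06,0x0e,0x05] = a2 b6 f8 19

  after D0: wrote 2B at 0x0b = b654
  after D1: wrote 5B at 0x05 = 19b6542a87
  after D2: wrote 3B at 0x02 = 03a27a
  after D3: wrote 7B at 0x08 = 7a5748e552a3f8
query mem[0x03]=0xa2, mem[0x06]=0xb6, mem[0x0e]=0xf8, mem[0x05]=0x19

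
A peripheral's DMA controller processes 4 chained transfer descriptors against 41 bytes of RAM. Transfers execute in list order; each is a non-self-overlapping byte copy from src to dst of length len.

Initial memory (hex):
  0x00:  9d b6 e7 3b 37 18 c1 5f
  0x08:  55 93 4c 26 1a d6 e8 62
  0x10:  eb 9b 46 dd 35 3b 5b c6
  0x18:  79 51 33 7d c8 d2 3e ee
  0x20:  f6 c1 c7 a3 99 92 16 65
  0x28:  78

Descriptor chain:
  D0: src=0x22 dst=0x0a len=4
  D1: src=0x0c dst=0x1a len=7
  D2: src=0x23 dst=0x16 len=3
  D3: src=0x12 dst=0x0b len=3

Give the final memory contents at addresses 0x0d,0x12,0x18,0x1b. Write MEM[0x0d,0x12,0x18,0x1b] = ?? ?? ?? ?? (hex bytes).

D0: mem[0x0a..0x0d] <- [c7 a3 99 92]
D1: mem[0x1a..0x20] <- [99 92 e8 62 eb 9b 46]
D2: mem[0x16..0x18] <- [a3 99 92]
D3: mem[0x0b..0x0d] <- [46 dd 35]
query mem[0x0d]=0x35, mem[0x12]=0x46, mem[0x18]=0x92, mem[0x1b]=0x92

MEM[0x0d,0x12,0x18,0x1b] = 35 46 92 92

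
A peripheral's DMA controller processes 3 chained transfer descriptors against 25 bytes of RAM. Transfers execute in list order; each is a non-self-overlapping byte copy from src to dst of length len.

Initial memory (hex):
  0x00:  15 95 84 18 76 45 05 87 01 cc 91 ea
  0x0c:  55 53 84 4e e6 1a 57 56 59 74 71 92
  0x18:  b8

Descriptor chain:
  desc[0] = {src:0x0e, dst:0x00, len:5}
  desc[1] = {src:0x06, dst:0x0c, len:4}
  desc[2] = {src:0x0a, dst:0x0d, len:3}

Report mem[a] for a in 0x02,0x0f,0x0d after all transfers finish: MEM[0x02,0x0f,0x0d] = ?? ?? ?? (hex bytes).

  after D0: wrote 5B at 0x00 = 844ee61a57
  after D1: wrote 4B at 0x0c = 058701cc
  after D2: wrote 3B at 0x0d = 91ea05
query mem[0x02]=0xe6, mem[0x0f]=0x05, mem[0x0d]=0x91

MEM[0x02,0x0f,0x0d] = e6 05 91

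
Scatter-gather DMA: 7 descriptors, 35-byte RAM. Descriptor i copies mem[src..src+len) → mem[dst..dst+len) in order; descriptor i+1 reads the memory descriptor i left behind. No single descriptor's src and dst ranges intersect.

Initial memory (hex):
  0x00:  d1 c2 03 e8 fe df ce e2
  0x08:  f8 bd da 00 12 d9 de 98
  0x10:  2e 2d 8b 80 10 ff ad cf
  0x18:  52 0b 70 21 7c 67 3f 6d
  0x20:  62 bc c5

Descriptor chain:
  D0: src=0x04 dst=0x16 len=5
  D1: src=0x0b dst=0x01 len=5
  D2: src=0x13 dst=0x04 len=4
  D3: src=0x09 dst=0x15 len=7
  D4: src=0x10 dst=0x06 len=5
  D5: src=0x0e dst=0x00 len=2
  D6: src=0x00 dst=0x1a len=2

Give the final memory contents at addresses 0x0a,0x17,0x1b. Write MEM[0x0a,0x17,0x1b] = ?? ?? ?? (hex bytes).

MEM[0x0a,0x17,0x1b] = 10 00 98

  after D0: wrote 5B at 0x16 = fedfcee2f8
  after D1: wrote 5B at 0x01 = 0012d9de98
  after D2: wrote 4B at 0x04 = 8010fffe
  after D3: wrote 7B at 0x15 = bdda0012d9de98
  after D4: wrote 5B at 0x06 = 2e2d8b8010
  after D5: wrote 2B at 0x00 = de98
  after D6: wrote 2B at 0x1a = de98
query mem[0x0a]=0x10, mem[0x17]=0x00, mem[0x1b]=0x98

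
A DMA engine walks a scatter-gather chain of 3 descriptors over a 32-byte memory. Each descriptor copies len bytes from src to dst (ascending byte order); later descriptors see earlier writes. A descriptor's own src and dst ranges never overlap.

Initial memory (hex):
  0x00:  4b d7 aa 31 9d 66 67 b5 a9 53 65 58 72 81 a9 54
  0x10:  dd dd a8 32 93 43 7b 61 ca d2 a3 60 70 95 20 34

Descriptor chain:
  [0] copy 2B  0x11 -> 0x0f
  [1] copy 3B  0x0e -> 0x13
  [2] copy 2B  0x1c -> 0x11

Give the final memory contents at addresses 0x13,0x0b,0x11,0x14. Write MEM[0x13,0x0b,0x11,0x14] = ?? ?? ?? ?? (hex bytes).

D0: mem[0x0f..0x10] <- [dd a8]
D1: mem[0x13..0x15] <- [a9 dd a8]
D2: mem[0x11..0x12] <- [70 95]
query mem[0x13]=0xa9, mem[0x0b]=0x58, mem[0x11]=0x70, mem[0x14]=0xdd

MEM[0x13,0x0b,0x11,0x14] = a9 58 70 dd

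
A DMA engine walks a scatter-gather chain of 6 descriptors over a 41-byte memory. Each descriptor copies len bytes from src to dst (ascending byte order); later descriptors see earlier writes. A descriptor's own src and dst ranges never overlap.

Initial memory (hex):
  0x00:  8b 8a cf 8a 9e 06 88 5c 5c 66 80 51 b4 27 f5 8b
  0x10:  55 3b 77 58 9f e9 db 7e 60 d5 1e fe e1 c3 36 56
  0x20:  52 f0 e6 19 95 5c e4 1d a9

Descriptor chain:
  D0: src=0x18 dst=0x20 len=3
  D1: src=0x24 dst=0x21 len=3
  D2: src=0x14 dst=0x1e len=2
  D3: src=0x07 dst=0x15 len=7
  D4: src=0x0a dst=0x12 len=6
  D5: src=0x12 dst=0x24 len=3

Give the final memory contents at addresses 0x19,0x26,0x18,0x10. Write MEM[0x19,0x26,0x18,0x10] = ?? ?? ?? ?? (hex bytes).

D0: mem[0x20..0x22] <- [60 d5 1e]
D1: mem[0x21..0x23] <- [95 5c e4]
D2: mem[0x1e..0x1f] <- [9f e9]
D3: mem[0x15..0x1b] <- [5c 5c 66 80 51 b4 27]
D4: mem[0x12..0x17] <- [80 51 b4 27 f5 8b]
D5: mem[0x24..0x26] <- [80 51 b4]
query mem[0x19]=0x51, mem[0x26]=0xb4, mem[0x18]=0x80, mem[0x10]=0x55

MEM[0x19,0x26,0x18,0x10] = 51 b4 80 55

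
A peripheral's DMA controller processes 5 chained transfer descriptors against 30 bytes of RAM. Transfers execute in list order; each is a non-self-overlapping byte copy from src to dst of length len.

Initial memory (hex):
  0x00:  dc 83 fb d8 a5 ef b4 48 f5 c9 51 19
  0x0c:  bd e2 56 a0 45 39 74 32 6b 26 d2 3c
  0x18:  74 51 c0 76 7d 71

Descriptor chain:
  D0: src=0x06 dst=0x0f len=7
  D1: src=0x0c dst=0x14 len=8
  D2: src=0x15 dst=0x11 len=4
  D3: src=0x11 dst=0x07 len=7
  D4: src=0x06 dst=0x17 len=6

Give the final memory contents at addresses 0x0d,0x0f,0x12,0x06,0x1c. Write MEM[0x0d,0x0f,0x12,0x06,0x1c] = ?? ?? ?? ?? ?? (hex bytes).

MEM[0x0d,0x0f,0x12,0x06,0x1c] = b4 b4 56 b4 e2

[0] 0x06->0x0f len=7 : b4 48 f5 c9 51 19 bd
[1] 0x0c->0x14 len=8 : bd e2 56 b4 48 f5 c9 51
[2] 0x15->0x11 len=4 : e2 56 b4 48
[3] 0x11->0x07 len=7 : e2 56 b4 48 e2 56 b4
[4] 0x06->0x17 len=6 : b4 e2 56 b4 48 e2
query mem[0x0d]=0xb4, mem[0x0f]=0xb4, mem[0x12]=0x56, mem[0x06]=0xb4, mem[0x1c]=0xe2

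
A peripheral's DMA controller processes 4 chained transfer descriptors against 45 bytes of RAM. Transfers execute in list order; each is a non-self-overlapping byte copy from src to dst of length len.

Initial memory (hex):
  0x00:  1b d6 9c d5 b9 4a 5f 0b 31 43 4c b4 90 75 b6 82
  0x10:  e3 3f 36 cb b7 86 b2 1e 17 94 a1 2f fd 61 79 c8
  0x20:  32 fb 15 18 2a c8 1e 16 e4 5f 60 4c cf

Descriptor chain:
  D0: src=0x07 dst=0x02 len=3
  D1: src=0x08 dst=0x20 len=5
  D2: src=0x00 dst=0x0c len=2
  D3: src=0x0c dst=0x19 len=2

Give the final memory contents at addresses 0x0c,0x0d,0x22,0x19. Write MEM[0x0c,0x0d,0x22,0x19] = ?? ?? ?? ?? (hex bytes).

#0 dst[0x02+3] := {0x0b,0x31,0x43}
#1 dst[0x20+5] := {0x31,0x43,0x4c,0xb4,0x90}
#2 dst[0x0c+2] := {0x1b,0xd6}
#3 dst[0x19+2] := {0x1b,0xd6}
query mem[0x0c]=0x1b, mem[0x0d]=0xd6, mem[0x22]=0x4c, mem[0x19]=0x1b

MEM[0x0c,0x0d,0x22,0x19] = 1b d6 4c 1b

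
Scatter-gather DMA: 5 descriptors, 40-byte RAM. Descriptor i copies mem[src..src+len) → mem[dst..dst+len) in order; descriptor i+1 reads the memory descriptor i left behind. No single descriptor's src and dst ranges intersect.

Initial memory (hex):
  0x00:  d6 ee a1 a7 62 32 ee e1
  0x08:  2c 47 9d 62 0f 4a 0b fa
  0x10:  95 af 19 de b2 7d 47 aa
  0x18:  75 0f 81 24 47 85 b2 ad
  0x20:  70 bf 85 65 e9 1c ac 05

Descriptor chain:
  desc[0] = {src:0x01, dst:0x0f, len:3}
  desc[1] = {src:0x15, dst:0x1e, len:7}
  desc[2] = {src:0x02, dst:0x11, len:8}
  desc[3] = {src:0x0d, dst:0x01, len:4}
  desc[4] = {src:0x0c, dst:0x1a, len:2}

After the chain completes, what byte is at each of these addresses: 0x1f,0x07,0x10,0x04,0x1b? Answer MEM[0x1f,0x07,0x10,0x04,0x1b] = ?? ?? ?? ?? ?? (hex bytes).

MEM[0x1f,0x07,0x10,0x04,0x1b] = 47 e1 a1 a1 4a

#0 dst[0x0f+3] := {0xee,0xa1,0xa7}
#1 dst[0x1e+7] := {0x7d,0x47,0xaa,0x75,0x0f,0x81,0x24}
#2 dst[0x11+8] := {0xa1,0xa7,0x62,0x32,0xee,0xe1,0x2c,0x47}
#3 dst[0x01+4] := {0x4a,0x0b,0xee,0xa1}
#4 dst[0x1a+2] := {0x0f,0x4a}
query mem[0x1f]=0x47, mem[0x07]=0xe1, mem[0x10]=0xa1, mem[0x04]=0xa1, mem[0x1b]=0x4a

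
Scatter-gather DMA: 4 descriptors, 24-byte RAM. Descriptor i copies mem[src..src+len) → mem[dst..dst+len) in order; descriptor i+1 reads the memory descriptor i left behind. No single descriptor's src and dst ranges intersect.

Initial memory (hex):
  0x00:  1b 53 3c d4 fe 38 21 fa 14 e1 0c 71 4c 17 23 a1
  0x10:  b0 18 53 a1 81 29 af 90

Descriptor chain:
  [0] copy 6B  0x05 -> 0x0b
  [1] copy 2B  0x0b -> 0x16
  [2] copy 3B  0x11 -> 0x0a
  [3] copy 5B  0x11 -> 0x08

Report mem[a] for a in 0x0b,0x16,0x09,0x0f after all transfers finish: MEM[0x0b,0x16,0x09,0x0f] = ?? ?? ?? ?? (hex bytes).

MEM[0x0b,0x16,0x09,0x0f] = 81 38 53 e1

D0: mem[0x0b..0x10] <- [38 21 fa 14 e1 0c]
D1: mem[0x16..0x17] <- [38 21]
D2: mem[0x0a..0x0c] <- [18 53 a1]
D3: mem[0x08..0x0c] <- [18 53 a1 81 29]
query mem[0x0b]=0x81, mem[0x16]=0x38, mem[0x09]=0x53, mem[0x0f]=0xe1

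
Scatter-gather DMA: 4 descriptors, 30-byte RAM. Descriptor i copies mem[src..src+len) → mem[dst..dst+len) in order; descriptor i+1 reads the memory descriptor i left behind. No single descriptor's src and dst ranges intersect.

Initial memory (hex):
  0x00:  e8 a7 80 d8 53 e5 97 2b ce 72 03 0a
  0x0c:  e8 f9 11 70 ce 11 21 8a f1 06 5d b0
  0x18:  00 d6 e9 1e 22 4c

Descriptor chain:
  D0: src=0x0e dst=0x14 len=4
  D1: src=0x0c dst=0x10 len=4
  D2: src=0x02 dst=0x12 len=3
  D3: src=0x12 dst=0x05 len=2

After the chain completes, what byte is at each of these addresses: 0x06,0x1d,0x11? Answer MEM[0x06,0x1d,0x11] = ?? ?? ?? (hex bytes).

MEM[0x06,0x1d,0x11] = d8 4c f9

D0: mem[0x14..0x17] <- [11 70 ce 11]
D1: mem[0x10..0x13] <- [e8 f9 11 70]
D2: mem[0x12..0x14] <- [80 d8 53]
D3: mem[0x05..0x06] <- [80 d8]
query mem[0x06]=0xd8, mem[0x1d]=0x4c, mem[0x11]=0xf9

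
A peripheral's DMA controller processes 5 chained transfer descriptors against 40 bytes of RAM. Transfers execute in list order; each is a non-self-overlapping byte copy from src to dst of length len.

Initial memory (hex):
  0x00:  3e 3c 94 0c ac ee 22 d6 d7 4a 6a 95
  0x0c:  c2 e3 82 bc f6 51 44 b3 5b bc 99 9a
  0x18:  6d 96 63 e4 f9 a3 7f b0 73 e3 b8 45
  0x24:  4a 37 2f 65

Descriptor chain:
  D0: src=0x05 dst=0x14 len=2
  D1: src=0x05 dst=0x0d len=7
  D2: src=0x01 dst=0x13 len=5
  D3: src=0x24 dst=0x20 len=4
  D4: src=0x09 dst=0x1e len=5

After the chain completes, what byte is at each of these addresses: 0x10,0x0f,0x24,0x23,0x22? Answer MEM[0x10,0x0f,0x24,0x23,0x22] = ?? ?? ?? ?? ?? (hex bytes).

[0] 0x05->0x14 len=2 : ee 22
[1] 0x05->0x0d len=7 : ee 22 d6 d7 4a 6a 95
[2] 0x01->0x13 len=5 : 3c 94 0c ac ee
[3] 0x24->0x20 len=4 : 4a 37 2f 65
[4] 0x09->0x1e len=5 : 4a 6a 95 c2 ee
query mem[0x10]=0xd7, mem[0x0f]=0xd6, mem[0x24]=0x4a, mem[0x23]=0x65, mem[0x22]=0xee

MEM[0x10,0x0f,0x24,0x23,0x22] = d7 d6 4a 65 ee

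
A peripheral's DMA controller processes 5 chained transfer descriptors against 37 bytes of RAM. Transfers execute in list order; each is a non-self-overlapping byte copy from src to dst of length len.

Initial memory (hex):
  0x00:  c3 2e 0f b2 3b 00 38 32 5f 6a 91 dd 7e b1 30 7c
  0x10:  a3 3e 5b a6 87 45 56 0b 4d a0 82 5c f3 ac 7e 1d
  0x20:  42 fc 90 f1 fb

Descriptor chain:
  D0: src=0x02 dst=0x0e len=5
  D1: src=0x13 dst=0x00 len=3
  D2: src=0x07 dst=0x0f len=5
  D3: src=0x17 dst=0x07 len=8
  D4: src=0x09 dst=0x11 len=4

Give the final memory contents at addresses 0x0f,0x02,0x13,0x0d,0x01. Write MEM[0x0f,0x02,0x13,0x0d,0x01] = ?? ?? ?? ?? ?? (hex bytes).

MEM[0x0f,0x02,0x13,0x0d,0x01] = 32 45 5c ac 87

#0 dst[0x0e+5] := {0x0f,0xb2,0x3b,0x00,0x38}
#1 dst[0x00+3] := {0xa6,0x87,0x45}
#2 dst[0x0f+5] := {0x32,0x5f,0x6a,0x91,0xdd}
#3 dst[0x07+8] := {0x0b,0x4d,0xa0,0x82,0x5c,0xf3,0xac,0x7e}
#4 dst[0x11+4] := {0xa0,0x82,0x5c,0xf3}
query mem[0x0f]=0x32, mem[0x02]=0x45, mem[0x13]=0x5c, mem[0x0d]=0xac, mem[0x01]=0x87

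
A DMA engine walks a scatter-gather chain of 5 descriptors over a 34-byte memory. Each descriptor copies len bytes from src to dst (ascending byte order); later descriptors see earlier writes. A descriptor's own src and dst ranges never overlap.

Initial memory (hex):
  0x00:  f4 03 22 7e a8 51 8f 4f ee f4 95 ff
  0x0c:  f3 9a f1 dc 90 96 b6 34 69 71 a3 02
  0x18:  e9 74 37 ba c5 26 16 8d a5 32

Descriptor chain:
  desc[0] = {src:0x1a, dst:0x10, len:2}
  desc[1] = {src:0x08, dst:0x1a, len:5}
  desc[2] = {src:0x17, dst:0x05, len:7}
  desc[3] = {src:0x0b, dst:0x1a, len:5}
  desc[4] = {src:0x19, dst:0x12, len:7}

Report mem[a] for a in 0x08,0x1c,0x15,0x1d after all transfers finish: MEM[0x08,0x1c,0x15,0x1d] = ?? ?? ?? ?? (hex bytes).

MEM[0x08,0x1c,0x15,0x1d] = ee 9a 9a f1

[0] 0x1a->0x10 len=2 : 37 ba
[1] 0x08->0x1a len=5 : ee f4 95 ff f3
[2] 0x17->0x05 len=7 : 02 e9 74 ee f4 95 ff
[3] 0x0b->0x1a len=5 : ff f3 9a f1 dc
[4] 0x19->0x12 len=7 : 74 ff f3 9a f1 dc 8d
query mem[0x08]=0xee, mem[0x1c]=0x9a, mem[0x15]=0x9a, mem[0x1d]=0xf1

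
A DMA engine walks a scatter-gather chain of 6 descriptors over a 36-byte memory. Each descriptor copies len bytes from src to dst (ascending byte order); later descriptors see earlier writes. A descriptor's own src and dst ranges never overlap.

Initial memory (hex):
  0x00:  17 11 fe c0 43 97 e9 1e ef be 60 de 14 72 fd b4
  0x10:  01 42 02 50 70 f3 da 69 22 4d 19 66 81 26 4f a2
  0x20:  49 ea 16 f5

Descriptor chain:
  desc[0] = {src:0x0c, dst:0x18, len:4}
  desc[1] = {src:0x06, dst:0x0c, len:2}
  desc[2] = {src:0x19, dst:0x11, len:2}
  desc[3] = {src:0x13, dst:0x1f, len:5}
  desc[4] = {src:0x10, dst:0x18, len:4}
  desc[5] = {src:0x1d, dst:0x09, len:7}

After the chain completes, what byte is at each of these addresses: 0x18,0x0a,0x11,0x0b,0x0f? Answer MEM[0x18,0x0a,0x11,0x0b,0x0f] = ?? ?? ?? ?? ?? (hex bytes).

#0 dst[0x18+4] := {0x14,0x72,0xfd,0xb4}
#1 dst[0x0c+2] := {0xe9,0x1e}
#2 dst[0x11+2] := {0x72,0xfd}
#3 dst[0x1f+5] := {0x50,0x70,0xf3,0xda,0x69}
#4 dst[0x18+4] := {0x01,0x72,0xfd,0x50}
#5 dst[0x09+7] := {0x26,0x4f,0x50,0x70,0xf3,0xda,0x69}
query mem[0x18]=0x01, mem[0x0a]=0x4f, mem[0x11]=0x72, mem[0x0b]=0x50, mem[0x0f]=0x69

MEM[0x18,0x0a,0x11,0x0b,0x0f] = 01 4f 72 50 69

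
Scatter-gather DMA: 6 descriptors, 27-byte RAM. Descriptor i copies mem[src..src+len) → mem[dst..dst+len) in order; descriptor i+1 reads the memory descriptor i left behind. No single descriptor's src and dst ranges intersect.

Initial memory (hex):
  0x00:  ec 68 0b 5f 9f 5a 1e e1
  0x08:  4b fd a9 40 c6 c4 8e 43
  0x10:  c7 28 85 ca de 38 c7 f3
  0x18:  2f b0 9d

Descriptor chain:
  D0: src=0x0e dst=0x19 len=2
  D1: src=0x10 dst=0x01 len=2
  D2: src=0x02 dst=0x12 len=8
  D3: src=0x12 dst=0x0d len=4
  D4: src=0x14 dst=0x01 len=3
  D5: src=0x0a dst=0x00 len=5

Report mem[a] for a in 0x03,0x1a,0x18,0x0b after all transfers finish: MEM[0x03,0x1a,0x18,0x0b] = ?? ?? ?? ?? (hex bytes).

D0: mem[0x19..0x1a] <- [8e 43]
D1: mem[0x01..0x02] <- [c7 28]
D2: mem[0x12..0x19] <- [28 5f 9f 5a 1e e1 4b fd]
D3: mem[0x0d..0x10] <- [28 5f 9f 5a]
D4: mem[0x01..0x03] <- [9f 5a 1e]
D5: mem[0x00..0x04] <- [a9 40 c6 28 5f]
query mem[0x03]=0x28, mem[0x1a]=0x43, mem[0x18]=0x4b, mem[0x0b]=0x40

MEM[0x03,0x1a,0x18,0x0b] = 28 43 4b 40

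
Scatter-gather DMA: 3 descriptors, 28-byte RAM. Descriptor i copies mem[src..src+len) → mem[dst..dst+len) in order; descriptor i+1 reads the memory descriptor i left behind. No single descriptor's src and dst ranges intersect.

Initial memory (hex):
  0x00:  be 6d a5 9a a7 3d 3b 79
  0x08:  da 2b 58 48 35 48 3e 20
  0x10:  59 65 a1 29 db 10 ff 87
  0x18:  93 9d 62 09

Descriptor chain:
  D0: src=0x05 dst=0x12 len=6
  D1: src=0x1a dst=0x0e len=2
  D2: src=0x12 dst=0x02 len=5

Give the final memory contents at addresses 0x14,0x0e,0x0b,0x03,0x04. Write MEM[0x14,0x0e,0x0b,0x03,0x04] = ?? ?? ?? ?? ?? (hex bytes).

D0: mem[0x12..0x17] <- [3d 3b 79 da 2b 58]
D1: mem[0x0e..0x0f] <- [62 09]
D2: mem[0x02..0x06] <- [3d 3b 79 da 2b]
query mem[0x14]=0x79, mem[0x0e]=0x62, mem[0x0b]=0x48, mem[0x03]=0x3b, mem[0x04]=0x79

MEM[0x14,0x0e,0x0b,0x03,0x04] = 79 62 48 3b 79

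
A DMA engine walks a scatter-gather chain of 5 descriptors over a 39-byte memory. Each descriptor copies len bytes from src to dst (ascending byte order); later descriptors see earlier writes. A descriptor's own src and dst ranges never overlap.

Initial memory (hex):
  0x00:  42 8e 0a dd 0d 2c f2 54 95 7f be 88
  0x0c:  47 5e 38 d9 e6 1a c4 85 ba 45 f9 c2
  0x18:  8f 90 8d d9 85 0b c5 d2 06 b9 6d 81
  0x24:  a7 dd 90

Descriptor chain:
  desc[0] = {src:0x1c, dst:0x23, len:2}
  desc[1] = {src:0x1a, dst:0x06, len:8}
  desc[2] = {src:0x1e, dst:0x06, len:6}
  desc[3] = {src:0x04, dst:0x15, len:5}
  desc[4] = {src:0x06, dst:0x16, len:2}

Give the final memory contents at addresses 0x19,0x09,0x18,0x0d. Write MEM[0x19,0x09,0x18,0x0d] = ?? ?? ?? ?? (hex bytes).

#0 dst[0x23+2] := {0x85,0x0b}
#1 dst[0x06+8] := {0x8d,0xd9,0x85,0x0b,0xc5,0xd2,0x06,0xb9}
#2 dst[0x06+6] := {0xc5,0xd2,0x06,0xb9,0x6d,0x85}
#3 dst[0x15+5] := {0x0d,0x2c,0xc5,0xd2,0x06}
#4 dst[0x16+2] := {0xc5,0xd2}
query mem[0x19]=0x06, mem[0x09]=0xb9, mem[0x18]=0xd2, mem[0x0d]=0xb9

MEM[0x19,0x09,0x18,0x0d] = 06 b9 d2 b9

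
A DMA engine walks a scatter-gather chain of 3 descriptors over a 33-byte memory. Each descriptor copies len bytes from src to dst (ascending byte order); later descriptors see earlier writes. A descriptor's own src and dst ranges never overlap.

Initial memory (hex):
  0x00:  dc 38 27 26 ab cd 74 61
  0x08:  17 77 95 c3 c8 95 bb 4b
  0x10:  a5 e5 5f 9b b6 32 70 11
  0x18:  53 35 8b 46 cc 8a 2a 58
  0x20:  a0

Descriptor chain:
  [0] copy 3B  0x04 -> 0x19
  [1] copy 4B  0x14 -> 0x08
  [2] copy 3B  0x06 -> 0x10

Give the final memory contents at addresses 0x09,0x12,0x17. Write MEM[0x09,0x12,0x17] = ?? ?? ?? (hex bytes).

  after D0: wrote 3B at 0x19 = abcd74
  after D1: wrote 4B at 0x08 = b6327011
  after D2: wrote 3B at 0x10 = 7461b6
query mem[0x09]=0x32, mem[0x12]=0xb6, mem[0x17]=0x11

MEM[0x09,0x12,0x17] = 32 b6 11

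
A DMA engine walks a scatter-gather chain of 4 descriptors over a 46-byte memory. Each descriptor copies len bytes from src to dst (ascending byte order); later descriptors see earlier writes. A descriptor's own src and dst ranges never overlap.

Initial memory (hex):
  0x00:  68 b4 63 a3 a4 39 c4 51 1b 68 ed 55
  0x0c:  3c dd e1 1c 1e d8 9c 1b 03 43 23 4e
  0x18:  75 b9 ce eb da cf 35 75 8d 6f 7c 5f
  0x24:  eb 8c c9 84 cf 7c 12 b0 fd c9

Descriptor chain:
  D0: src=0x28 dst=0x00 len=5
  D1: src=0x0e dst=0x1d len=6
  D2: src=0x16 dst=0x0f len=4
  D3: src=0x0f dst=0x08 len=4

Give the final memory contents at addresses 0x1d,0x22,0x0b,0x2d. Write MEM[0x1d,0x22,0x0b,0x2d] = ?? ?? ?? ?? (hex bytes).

MEM[0x1d,0x22,0x0b,0x2d] = e1 1b b9 c9

[0] 0x28->0x00 len=5 : cf 7c 12 b0 fd
[1] 0x0e->0x1d len=6 : e1 1c 1e d8 9c 1b
[2] 0x16->0x0f len=4 : 23 4e 75 b9
[3] 0x0f->0x08 len=4 : 23 4e 75 b9
query mem[0x1d]=0xe1, mem[0x22]=0x1b, mem[0x0b]=0xb9, mem[0x2d]=0xc9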